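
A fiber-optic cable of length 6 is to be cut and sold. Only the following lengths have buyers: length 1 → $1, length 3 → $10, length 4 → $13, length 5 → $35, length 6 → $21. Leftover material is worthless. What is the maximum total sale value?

Build best[k] bottom-up: best[k] = max over allowed piece i of (p[i] + best[k−i]).
best[1] = 1
best[2] = 2  (first piece 1, then best[1]=1)
best[3] = 10
best[4] = 13
best[5] = 35
best[6] = 36  (first piece 1, then best[5]=35)
One optimal cutting: 5 + 1 → $36.

36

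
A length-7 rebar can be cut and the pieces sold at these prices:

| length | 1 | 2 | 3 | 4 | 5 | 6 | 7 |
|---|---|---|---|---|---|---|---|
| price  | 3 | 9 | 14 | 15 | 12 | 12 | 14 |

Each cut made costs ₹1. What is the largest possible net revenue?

Let net[k] be the best obtainable value from length k. For each k, try every first piece i and keep the best of price[i] + net[k−i] minus the 1 cut fee when i<k.
net[1] = 3
net[2] = max(3+3-1, 9+0) = 9
net[3] = max(3+9-1, 9+3-1, 14+0) = 14
net[4] = max(3+14-1, 9+9-1, 14+3-1, 15+0) = 17
net[5] = max(3+17-1, 9+14-1, 14+9-1, 15+3-1, 12+0) = 22
net[6] = max(3+22-1, 9+17-1, 14+14-1, 15+9-1, 12+3-1, 12+0) = 27
net[7] = max(3+27-1, 9+22-1, 14+17-1, …, 12+3-1, 14+0) = 30
One optimal plan: pieces 3 + 2 + 2 (2 cuts) → ₹32 − ₹2 = ₹30.

30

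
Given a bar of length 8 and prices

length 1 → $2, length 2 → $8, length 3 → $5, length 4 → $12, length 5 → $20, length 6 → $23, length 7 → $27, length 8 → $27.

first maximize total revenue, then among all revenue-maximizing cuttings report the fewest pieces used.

Let r[k] be the best obtainable value from length k. For each k, try every first piece i and keep the best of price[i] + r[k−i].
r[1] = 2
r[2] = 8
r[3] = 10  (first piece 1, then r[2]=8)
r[4] = 16  (first piece 2, then r[2]=8)
r[5] = 20
r[6] = 24  (first piece 2, then r[4]=16)
r[7] = 28  (first piece 2, then r[5]=20)
r[8] = 32  (first piece 2, then r[6]=24)
Maximum revenue is $32.
Now minimize piece count subject to staying optimal: for each k, pieces[k] = 1 + min over i with p[i]+r[k−i]=r[k] of pieces[k−i].
pieces[5] = 1
pieces[6] = 3
pieces[7] = 2
pieces[8] = 4

4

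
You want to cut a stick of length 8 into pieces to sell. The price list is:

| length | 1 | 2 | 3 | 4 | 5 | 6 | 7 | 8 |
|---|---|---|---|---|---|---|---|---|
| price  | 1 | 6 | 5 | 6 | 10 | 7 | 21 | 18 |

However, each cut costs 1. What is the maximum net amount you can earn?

Let v[k] be the best obtainable value from length k. For each k, try every first piece i and keep the best of price[i] + v[k−i] minus the 1 cut fee when i<k.
v[1] = 1
v[2] = max(1+1-1, 6+0) = 6
v[3] = max(1+6-1, 6+1-1, 5+0) = 6
v[4] = max(1+6-1, 6+6-1, 5+1-1, 6+0) = 11
v[5] = max(1+11-1, 6+6-1, 5+6-1, 6+1-1, 10+0) = 11
v[6] = max(1+11-1, 6+11-1, 5+6-1, 6+6-1, 10+1-1, 7+0) = 16
v[7] = max(1+16-1, 6+11-1, 5+11-1, …, 7+1-1, 21+0) = 21
v[8] = max(1+21-1, 6+16-1, 5+11-1, …, 21+1-1, 18+0) = 21
One optimal plan: pieces 7 + 1 (1 cut) → 22 − 1 = 21.

21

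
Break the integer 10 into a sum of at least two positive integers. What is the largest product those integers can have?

Fill prod[k] for k=2..10: at each k try every first piece i and multiply by the better of (k−i) uncut or prod[k−i].
Small cases: prod[2]=1, prod[3]=2, prod[4]=4.
prod[5] = max(1·4, 2·3, 3·2, 4·1) = 6
prod[6] = max(1·6, 2·4, 3·3, 4·2, 5·1) = 9
prod[7] = max(1·9, 2·6, 3·4, 4·3, 5·2, 6·1) = 12
prod[8] = max(1·12, 2·9, 3·6, …, 6·2, 7·1) = 18
prod[9] = max(1·18, 2·12, 3·9, …, 7·2, 8·1) = 27
prod[10] = max(1·27, 2·18, 3·12, …, 8·2, 9·1) = 36
One optimal split: 3 + 3 + 2 + 2; product 3·3·2·2 = 36.

36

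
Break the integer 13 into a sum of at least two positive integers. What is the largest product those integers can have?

108

Fill f[k] for k=2..13: at each k try every first piece i and multiply by the better of (k−i) uncut or f[k−i].
f[2] = 1*max(1,0) = 1*1 = 1
f[3] = 1*max(2,1) = 1*2 = 2
f[4] = 2*max(2,1) = 2*2 = 4
f[5] = 2*max(3,2) = 2*3 = 6
f[6] = 3*max(3,2) = 3*3 = 9
f[7] = 2*max(5,6) = 2*6 = 12
f[8] = 2*max(6,9) = 2*9 = 18
f[9] = 3*max(6,9) = 3*9 = 27
f[10] = 2*max(8,18) = 2*18 = 36
f[11] = 2*max(9,27) = 2*27 = 54
f[12] = 3*max(9,27) = 3*27 = 81
f[13] = 2*max(11,54) = 2*54 = 108
One optimal split: 3 + 3 + 3 + 2 + 2; product 3*3*3*2*2 = 108.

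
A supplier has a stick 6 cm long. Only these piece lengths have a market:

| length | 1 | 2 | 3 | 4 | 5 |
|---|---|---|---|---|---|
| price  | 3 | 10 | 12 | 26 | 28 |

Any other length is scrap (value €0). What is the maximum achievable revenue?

36

Build best[k] bottom-up: best[k] = max over allowed piece i of (p[i] + best[k−i]).
best[1] = 3
best[2] = max(3+3, 10+0) = 10
best[3] = max(3+10, 10+3, 12+0) = 13
best[4] = max(3+13, 10+10, 12+3, 26+0) = 26
best[5] = max(3+26, 10+13, 12+10, 26+3, 28+0) = 29
best[6] = max(3+29, 10+26, 12+13, 26+10, 28+3) = 36
One optimal cutting: 4 + 2 → €36.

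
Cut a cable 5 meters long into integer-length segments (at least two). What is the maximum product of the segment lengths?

6

Fill f[k] for k=2..5: at each k try every first piece i and multiply by the better of (k−i) uncut or f[k−i].
f[2] = 1×max(1,0) = 1×1 = 1
f[3] = 1×max(2,1) = 1×2 = 2
f[4] = 2×max(2,1) = 2×2 = 4
f[5] = 2×max(3,2) = 2×3 = 6
One optimal split: 3 + 2; product 3×2 = 6.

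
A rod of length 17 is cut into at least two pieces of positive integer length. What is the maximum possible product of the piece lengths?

486

Let f[k] be the best product for length k (with at least one cut). For each first piece i, the rest contributes max(k−i, f[k−i]).
f[2] = 1·max(1,0) = 1·1 = 1
f[3] = 1·max(2,1) = 1·2 = 2
f[4] = 2·max(2,1) = 2·2 = 4
f[5] = 2·max(3,2) = 2·3 = 6
f[6] = 3·max(3,2) = 3·3 = 9
f[7] = 2·max(5,6) = 2·6 = 12
f[8] = 2·max(6,9) = 2·9 = 18
f[9] = 3·max(6,9) = 3·9 = 27
f[10] = 2·max(8,18) = 2·18 = 36
f[11] = 2·max(9,27) = 2·27 = 54
f[12] = 3·max(9,27) = 3·27 = 81
f[13] = 2·max(11,54) = 2·54 = 108
f[14] = 2·max(12,81) = 2·81 = 162
f[15] = 3·max(12,81) = 3·81 = 243
f[16] = 2·max(14,162) = 2·162 = 324
f[17] = 2·max(15,243) = 2·243 = 486
One optimal split: 3 + 3 + 3 + 3 + 3 + 2; product 3·3·3·3·3·2 = 486.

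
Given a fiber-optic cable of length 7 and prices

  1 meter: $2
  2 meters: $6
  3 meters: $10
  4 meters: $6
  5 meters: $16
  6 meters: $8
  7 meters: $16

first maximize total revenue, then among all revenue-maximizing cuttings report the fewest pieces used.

2

Build r[k] bottom-up: r[k] = max over allowed piece i of (p[i] + r[k−i]).
r[1] = 2
r[2] = 6
r[3] = 10
r[4] = 12  (first piece 1, then r[3]=10)
r[5] = 16  (first piece 2, then r[3]=10)
r[6] = 20  (first piece 3, then r[3]=10)
r[7] = 22  (first piece 1, then r[6]=20)
Maximum revenue is $22.
Now minimize piece count subject to staying optimal: for each k, pieces[k] = 1 + min over i with p[i]+r[k−i]=r[k] of pieces[k−i].
pieces[4] = 2
pieces[5] = 1
pieces[6] = 2
pieces[7] = 2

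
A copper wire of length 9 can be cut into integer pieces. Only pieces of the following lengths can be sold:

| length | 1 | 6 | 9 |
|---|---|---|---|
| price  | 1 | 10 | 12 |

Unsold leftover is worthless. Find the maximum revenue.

13

Let r[k] be the best obtainable value from length k. For each k, try every first piece i and keep the best of price[i] + r[k−i].
r[1] = 1
r[2] = 2  (first piece 1, then r[1]=1)
r[3] = 3  (first piece 1, then r[2]=2)
r[4] = 4  (first piece 1, then r[3]=3)
r[5] = 5  (first piece 1, then r[4]=4)
r[6] = max(1+5, 10+0) = 10
r[7] = max(1+10, 10+1) = 11
r[8] = max(1+11, 10+2) = 12
r[9] = max(1+12, 10+3, 12+0) = 13
One optimal cutting: 6 + 1 + 1 + 1 → €13.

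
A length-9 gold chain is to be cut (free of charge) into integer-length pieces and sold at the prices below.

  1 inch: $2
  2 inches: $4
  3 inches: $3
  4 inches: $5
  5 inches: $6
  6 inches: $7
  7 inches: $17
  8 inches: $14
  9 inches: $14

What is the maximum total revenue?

21

Let r[k] be the best obtainable value from length k. For each k, try every first piece i and keep the best of price[i] + r[k−i].
r[1] = 2
r[2] = max(2+2, 4+0) = 4
r[3] = max(2+4, 4+2, 3+0) = 6
r[4] = max(2+6, 4+4, 3+2, 5+0) = 8
r[5] = max(2+8, 4+6, 3+4, 5+2, 6+0) = 10
r[6] = max(2+10, 4+8, 3+6, 5+4, 6+2, 7+0) = 12
r[7] = max(2+12, 4+10, 3+8, …, 7+2, 17+0) = 17
r[8] = max(2+17, 4+12, 3+10, …, 17+2, 14+0) = 19
r[9] = max(2+19, 4+17, 3+12, …, 14+2, 14+0) = 21
One optimal cutting: 7 + 1 + 1 → $17 + $2 + $2 = $21.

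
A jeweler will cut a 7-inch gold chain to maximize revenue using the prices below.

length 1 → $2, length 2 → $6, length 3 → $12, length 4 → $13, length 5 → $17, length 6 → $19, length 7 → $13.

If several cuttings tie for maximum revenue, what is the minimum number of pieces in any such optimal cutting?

Build r[k] bottom-up: r[k] = max over allowed piece i of (p[i] + r[k−i]).
r[1] = 2
r[2] = 6
r[3] = 12
r[4] = 14  (first piece 1, then r[3]=12)
r[5] = 18  (first piece 2, then r[3]=12)
r[6] = 24  (first piece 3, then r[3]=12)
r[7] = 26  (first piece 1, then r[6]=24)
Maximum revenue is $26.
Now minimize piece count subject to staying optimal: for each k, pieces[k] = 1 + min over i with p[i]+r[k−i]=r[k] of pieces[k−i].
pieces[4] = 2
pieces[5] = 2
pieces[6] = 2
pieces[7] = 3

3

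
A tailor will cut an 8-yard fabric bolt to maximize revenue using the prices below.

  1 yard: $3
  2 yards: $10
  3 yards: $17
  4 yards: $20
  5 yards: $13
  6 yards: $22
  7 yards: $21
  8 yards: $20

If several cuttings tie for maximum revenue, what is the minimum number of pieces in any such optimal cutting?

Let r[k] be the best obtainable value from length k. For each k, try every first piece i and keep the best of price[i] + r[k−i].
r[1] = 3
r[2] = max(3+3, 10+0) = 10
r[3] = max(3+10, 10+3, 17+0) = 17
r[4] = max(3+17, 10+10, 17+3, 20+0) = 20
r[5] = max(3+20, 10+17, 17+10, 20+3, 13+0) = 27
r[6] = max(3+27, 10+20, 17+17, 20+10, 13+3, 22+0) = 34
r[7] = max(3+34, 10+27, 17+20, …, 22+3, 21+0) = 37
r[8] = max(3+37, 10+34, 17+27, …, 21+3, 20+0) = 44
Maximum revenue is $44.
Now minimize piece count subject to staying optimal: for each k, pieces[k] = 1 + min over i with p[i]+r[k−i]=r[k] of pieces[k−i].
pieces[5] = 2
pieces[6] = 2
pieces[7] = 2
pieces[8] = 3

3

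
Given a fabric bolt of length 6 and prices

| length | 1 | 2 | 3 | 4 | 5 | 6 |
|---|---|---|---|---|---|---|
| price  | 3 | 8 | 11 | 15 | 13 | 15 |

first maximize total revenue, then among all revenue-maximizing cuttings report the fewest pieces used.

3

Let r[k] be the best obtainable value from length k. For each k, try every first piece i and keep the best of price[i] + r[k−i].
r[1] = 3
r[2] = 8
r[3] = 11  (first piece 1, then r[2]=8)
r[4] = 16  (first piece 2, then r[2]=8)
r[5] = 19  (first piece 1, then r[4]=16)
r[6] = 24  (first piece 2, then r[4]=16)
Maximum revenue is $24.
Now minimize piece count subject to staying optimal: for each k, pieces[k] = 1 + min over i with p[i]+r[k−i]=r[k] of pieces[k−i].
pieces[3] = 1
pieces[4] = 2
pieces[5] = 2
pieces[6] = 3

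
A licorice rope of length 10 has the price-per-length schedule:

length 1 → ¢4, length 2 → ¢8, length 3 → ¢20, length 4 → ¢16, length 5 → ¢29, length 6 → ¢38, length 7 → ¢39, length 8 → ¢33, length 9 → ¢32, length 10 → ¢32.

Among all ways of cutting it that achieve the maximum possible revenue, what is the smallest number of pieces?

4

Consider every possible first cut. r[k] is the best of p[i]+r[k−i] over all sellable i≤k.
r[1] = 4
r[2] = max(4+4, 8+0) = 8
r[3] = max(4+8, 8+4, 20+0) = 20
r[4] = max(4+20, 8+8, 20+4, 16+0) = 24
r[5] = max(4+24, 8+20, 20+8, 16+4, 29+0) = 29
r[6] = max(4+29, 8+24, 20+20, 16+8, 29+4, 38+0) = 40
r[7] = max(4+40, 8+29, 20+24, …, 38+4, 39+0) = 44
r[8] = max(4+44, 8+40, 20+29, …, 39+4, 33+0) = 49
r[9] = max(4+49, 8+44, 20+40, …, 33+4, 32+0) = 60
r[10] = max(4+60, 8+49, 20+44, …, 32+4, 32+0) = 64
Maximum revenue is ¢64.
Now minimize piece count subject to staying optimal: for each k, pieces[k] = 1 + min over i with p[i]+r[k−i]=r[k] of pieces[k−i].
pieces[7] = 3
pieces[8] = 2
pieces[9] = 3
pieces[10] = 4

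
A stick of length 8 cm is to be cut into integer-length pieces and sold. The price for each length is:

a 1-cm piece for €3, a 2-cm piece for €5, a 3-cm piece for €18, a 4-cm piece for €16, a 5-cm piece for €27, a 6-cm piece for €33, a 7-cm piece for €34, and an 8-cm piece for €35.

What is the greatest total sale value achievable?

Let R[k] be the best obtainable value from length k. For each k, try every first piece i and keep the best of price[i] + R[k−i].
R[1] = 3
R[2] = 6  (first piece 1, then R[1]=3)
R[3] = 18
R[4] = 21  (first piece 1, then R[3]=18)
R[5] = 27
R[6] = 36  (first piece 3, then R[3]=18)
R[7] = 39  (first piece 1, then R[6]=36)
R[8] = 45  (first piece 3, then R[5]=27)
One optimal cutting: 5 + 3 → €27 + €18 = €45.

45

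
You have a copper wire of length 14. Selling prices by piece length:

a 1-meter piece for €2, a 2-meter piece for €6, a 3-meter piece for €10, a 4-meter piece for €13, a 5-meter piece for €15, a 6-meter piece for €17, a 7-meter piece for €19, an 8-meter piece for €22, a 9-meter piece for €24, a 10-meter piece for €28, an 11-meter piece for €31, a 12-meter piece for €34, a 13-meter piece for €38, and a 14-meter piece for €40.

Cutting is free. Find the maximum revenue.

Build v[k] bottom-up: v[k] = max over allowed piece i of (p[i] + v[k−i]).
v[1] = 2
v[2] = 6
v[3] = 10
v[4] = 13
v[5] = 16  (first piece 2, then v[3]=10)
v[6] = 20  (first piece 3, then v[3]=10)
v[7] = 23  (first piece 3, then v[4]=13)
v[8] = 26  (first piece 2, then v[6]=20)
v[9] = 30  (first piece 3, then v[6]=20)
v[10] = 33  (first piece 3, then v[7]=23)
v[11] = 36  (first piece 2, then v[9]=30)
v[12] = 40  (first piece 3, then v[9]=30)
v[13] = 43  (first piece 3, then v[10]=33)
v[14] = 46  (first piece 2, then v[12]=40)
One optimal cutting: 3 + 3 + 3 + 3 + 2 → €10 + €10 + €10 + €10 + €6 = €46.

46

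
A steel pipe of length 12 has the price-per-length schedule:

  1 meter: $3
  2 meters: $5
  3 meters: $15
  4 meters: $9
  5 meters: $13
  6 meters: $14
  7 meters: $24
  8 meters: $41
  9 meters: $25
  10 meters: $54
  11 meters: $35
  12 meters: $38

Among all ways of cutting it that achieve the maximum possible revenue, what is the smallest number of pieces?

Build r[k] bottom-up: r[k] = max over allowed piece i of (p[i] + r[k−i]).
r[1] = 3
r[2] = max(3+3, 5+0) = 6
r[3] = max(3+6, 5+3, 15+0) = 15
r[4] = max(3+15, 5+6, 15+3, 9+0) = 18
r[5] = max(3+18, 5+15, 15+6, 9+3, 13+0) = 21
r[6] = max(3+21, 5+18, 15+15, 9+6, 13+3, 14+0) = 30
r[7] = max(3+30, 5+21, 15+18, …, 14+3, 24+0) = 33
r[8] = max(3+33, 5+30, 15+21, …, 24+3, 41+0) = 41
r[9] = max(3+41, 5+33, 15+30, …, 41+3, 25+0) = 45
r[10] = max(3+45, 5+41, 15+33, …, 25+3, 54+0) = 54
r[11] = max(3+54, 5+45, 15+41, …, 54+3, 35+0) = 57
r[12] = max(3+57, 5+54, 15+45, …, 35+3, 38+0) = 60
Maximum revenue is $60.
Now minimize piece count subject to staying optimal: for each k, pieces[k] = 1 + min over i with p[i]+r[k−i]=r[k] of pieces[k−i].
pieces[9] = 3
pieces[10] = 1
pieces[11] = 2
pieces[12] = 3

3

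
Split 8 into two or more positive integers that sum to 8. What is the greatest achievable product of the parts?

18

Let g[k] be the best product for length k (with at least one cut). For each first piece i, the rest contributes max(k−i, g[k−i]).
g[2] = 1*max(1,0) = 1*1 = 1
g[3] = 1*max(2,1) = 1*2 = 2
g[4] = 2*max(2,1) = 2*2 = 4
g[5] = 2*max(3,2) = 2*3 = 6
g[6] = 3*max(3,2) = 3*3 = 9
g[7] = 2*max(5,6) = 2*6 = 12
g[8] = 2*max(6,9) = 2*9 = 18
One optimal split: 3 + 3 + 2; product 3*3*2 = 18.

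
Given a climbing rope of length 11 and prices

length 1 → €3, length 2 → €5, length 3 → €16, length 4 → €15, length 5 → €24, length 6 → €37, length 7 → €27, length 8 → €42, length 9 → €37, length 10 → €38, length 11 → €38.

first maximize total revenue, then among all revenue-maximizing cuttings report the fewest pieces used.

Let r[k] be the best obtainable value from length k. For each k, try every first piece i and keep the best of price[i] + r[k−i].
r[1] = 3
r[2] = 6  (first piece 1, then r[1]=3)
r[3] = 16
r[4] = 19  (first piece 1, then r[3]=16)
r[5] = 24
r[6] = 37
r[7] = 40  (first piece 1, then r[6]=37)
r[8] = 43  (first piece 1, then r[7]=40)
r[9] = 53  (first piece 3, then r[6]=37)
r[10] = 56  (first piece 1, then r[9]=53)
r[11] = 61  (first piece 5, then r[6]=37)
Maximum revenue is €61.
Now minimize piece count subject to staying optimal: for each k, pieces[k] = 1 + min over i with p[i]+r[k−i]=r[k] of pieces[k−i].
pieces[8] = 3
pieces[9] = 2
pieces[10] = 3
pieces[11] = 2

2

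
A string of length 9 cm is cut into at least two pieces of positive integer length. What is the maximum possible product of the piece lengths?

27

Fill prod[k] for k=2..9: at each k try every first piece i and multiply by the better of (k−i) uncut or prod[k−i].
prod[2] = 1*max(1,0) = 1*1 = 1
prod[3] = max(1*2, 2*1) = 2
prod[4] = max(1*3, 2*2, 3*1) = 4
prod[5] = max(1*4, 2*3, 3*2, 4*1) = 6
prod[6] = max(1*6, 2*4, 3*3, 4*2, 5*1) = 9
prod[7] = max(1*9, 2*6, 3*4, 4*3, 5*2, 6*1) = 12
prod[8] = max(1*12, 2*9, 3*6, …, 6*2, 7*1) = 18
prod[9] = max(1*18, 2*12, 3*9, …, 7*2, 8*1) = 27
One optimal split: 3 + 3 + 3; product 3*3*3 = 27.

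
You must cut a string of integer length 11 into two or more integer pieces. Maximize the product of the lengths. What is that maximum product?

54

Fill prod[k] for k=2..11: at each k try every first piece i and multiply by the better of (k−i) uncut or prod[k−i].
prod[2] = 1·max(1,0) = 1·1 = 1
prod[3] = max(1·2, 2·1) = 2
prod[4] = max(1·3, 2·2, 3·1) = 4
prod[5] = max(1·4, 2·3, 3·2, 4·1) = 6
prod[6] = max(1·6, 2·4, 3·3, 4·2, 5·1) = 9
prod[7] = max(1·9, 2·6, 3·4, 4·3, 5·2, 6·1) = 12
prod[8] = max(1·12, 2·9, 3·6, …, 6·2, 7·1) = 18
prod[9] = max(1·18, 2·12, 3·9, …, 7·2, 8·1) = 27
prod[10] = max(1·27, 2·18, 3·12, …, 8·2, 9·1) = 36
prod[11] = max(1·36, 2·27, 3·18, …, 9·2, 10·1) = 54
One optimal split: 3 + 3 + 3 + 2; product 3·3·3·2 = 54.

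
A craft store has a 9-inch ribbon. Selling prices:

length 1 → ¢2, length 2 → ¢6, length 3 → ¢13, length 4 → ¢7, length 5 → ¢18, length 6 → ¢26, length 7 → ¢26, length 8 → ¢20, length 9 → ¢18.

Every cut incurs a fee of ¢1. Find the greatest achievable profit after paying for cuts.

Build v[k] bottom-up: v[k] = max over allowed piece i of (p[i] + v[k−i]) − 1 per cut.
v[1] = 2
v[2] = 6
v[3] = 13
v[4] = 14  (first piece 1, then v[3]=13)
v[5] = 18  (first piece 2, then v[3]=13)
v[6] = 26
v[7] = 27  (first piece 1, then v[6]=26)
v[8] = 31  (first piece 2, then v[6]=26)
v[9] = 38  (first piece 3, then v[6]=26)
One optimal plan: pieces 6 + 3 (1 cut) → ¢39 − ¢1 = ¢38.

38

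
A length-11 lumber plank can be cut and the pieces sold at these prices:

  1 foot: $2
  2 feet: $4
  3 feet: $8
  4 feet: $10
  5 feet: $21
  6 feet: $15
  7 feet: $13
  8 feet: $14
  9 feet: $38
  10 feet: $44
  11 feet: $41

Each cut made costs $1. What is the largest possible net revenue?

Let net[k] be the best obtainable value from length k. For each k, try every first piece i and keep the best of price[i] + net[k−i] minus the 1 cut fee when i<k.
net[1] = 2
net[2] = 4
net[3] = 8
net[4] = 10
net[5] = 21
net[6] = 22  (first piece 1, then net[5]=21)
net[7] = 24  (first piece 2, then net[5]=21)
net[8] = 28  (first piece 3, then net[5]=21)
net[9] = 38
net[10] = 44
net[11] = 45  (first piece 1, then net[10]=44)
One optimal plan: pieces 10 + 1 (1 cut) → $46 − $1 = $45.

45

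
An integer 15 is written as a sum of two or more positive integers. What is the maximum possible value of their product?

243

Let g[k] be the best product for length k (with at least one cut). For each first piece i, the rest contributes max(k−i, g[k−i]).
g[2] = 1·max(1,0) = 1·1 = 1
g[3] = max(1·2, 2·1) = 2
g[4] = max(1·3, 2·2, 3·1) = 4
g[5] = max(1·4, 2·3, 3·2, 4·1) = 6
g[6] = max(1·6, 2·4, 3·3, 4·2, 5·1) = 9
g[7] = max(1·9, 2·6, 3·4, 4·3, 5·2, 6·1) = 12
g[8] = max(1·12, 2·9, 3·6, …, 6·2, 7·1) = 18
g[9] = max(1·18, 2·12, 3·9, …, 7·2, 8·1) = 27
g[10] = max(1·27, 2·18, 3·12, …, 8·2, 9·1) = 36
g[11] = max(1·36, 2·27, 3·18, …, 9·2, 10·1) = 54
g[12] = max(1·54, 2·36, 3·27, …, 10·2, 11·1) = 81
g[13] = max(1·81, 2·54, 3·36, …, 11·2, 12·1) = 108
g[14] = max(1·108, 2·81, 3·54, …, 12·2, 13·1) = 162
g[15] = max(1·162, 2·108, 3·81, …, 13·2, 14·1) = 243
One optimal split: 3 + 3 + 3 + 3 + 3; product 3·3·3·3·3 = 243.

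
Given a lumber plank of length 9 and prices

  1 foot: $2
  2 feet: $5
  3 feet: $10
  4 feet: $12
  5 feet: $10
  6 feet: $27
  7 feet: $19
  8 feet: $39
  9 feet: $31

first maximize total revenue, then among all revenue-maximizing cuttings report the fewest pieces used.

Consider every possible first cut. r[k] is the best of p[i]+r[k−i] over all sellable i≤k.
r[1] = 2
r[2] = 5
r[3] = 10
r[4] = 12  (first piece 1, then r[3]=10)
r[5] = 15  (first piece 2, then r[3]=10)
r[6] = 27
r[7] = 29  (first piece 1, then r[6]=27)
r[8] = 39
r[9] = 41  (first piece 1, then r[8]=39)
Maximum revenue is $41.
Now minimize piece count subject to staying optimal: for each k, pieces[k] = 1 + min over i with p[i]+r[k−i]=r[k] of pieces[k−i].
pieces[6] = 1
pieces[7] = 2
pieces[8] = 1
pieces[9] = 2

2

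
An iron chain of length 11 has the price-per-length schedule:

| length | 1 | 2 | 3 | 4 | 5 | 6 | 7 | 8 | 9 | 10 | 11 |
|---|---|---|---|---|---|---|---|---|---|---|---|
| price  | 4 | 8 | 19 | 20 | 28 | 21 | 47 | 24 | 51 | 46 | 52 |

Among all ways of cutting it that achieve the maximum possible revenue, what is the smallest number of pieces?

Build r[k] bottom-up: r[k] = max over allowed piece i of (p[i] + r[k−i]).
r[1] = 4
r[2] = 8  (first piece 1, then r[1]=4)
r[3] = 19
r[4] = 23  (first piece 1, then r[3]=19)
r[5] = 28
r[6] = 38  (first piece 3, then r[3]=19)
r[7] = 47
r[8] = 51  (first piece 1, then r[7]=47)
r[9] = 57  (first piece 3, then r[6]=38)
r[10] = 66  (first piece 3, then r[7]=47)
r[11] = 70  (first piece 1, then r[10]=66)
Maximum revenue is $70.
Now minimize piece count subject to staying optimal: for each k, pieces[k] = 1 + min over i with p[i]+r[k−i]=r[k] of pieces[k−i].
pieces[8] = 2
pieces[9] = 3
pieces[10] = 2
pieces[11] = 3

3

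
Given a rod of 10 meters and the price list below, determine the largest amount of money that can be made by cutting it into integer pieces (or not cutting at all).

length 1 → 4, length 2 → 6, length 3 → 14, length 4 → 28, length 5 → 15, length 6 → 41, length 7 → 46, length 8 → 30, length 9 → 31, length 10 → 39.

Consider every possible first cut. r[k] is the best of p[i]+r[k−i] over all sellable i≤k.
r[1] = 4
r[2] = 8  (first piece 1, then r[1]=4)
r[3] = 14
r[4] = 28
r[5] = 32  (first piece 1, then r[4]=28)
r[6] = 41
r[7] = 46
r[8] = 56  (first piece 4, then r[4]=28)
r[9] = 60  (first piece 1, then r[8]=56)
r[10] = 69  (first piece 4, then r[6]=41)
One optimal cutting: 6 + 4 → 41 + 28 = 69.

69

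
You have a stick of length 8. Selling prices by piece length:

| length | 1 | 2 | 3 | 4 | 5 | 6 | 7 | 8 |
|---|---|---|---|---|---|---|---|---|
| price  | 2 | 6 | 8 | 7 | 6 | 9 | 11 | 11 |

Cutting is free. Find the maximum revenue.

24

Consider every possible first cut. R[k] is the best of p[i]+R[k−i] over all sellable i≤k.
R[1] = 2
R[2] = 6
R[3] = 8  (first piece 1, then R[2]=6)
R[4] = 12  (first piece 2, then R[2]=6)
R[5] = 14  (first piece 1, then R[4]=12)
R[6] = 18  (first piece 2, then R[4]=12)
R[7] = 20  (first piece 1, then R[6]=18)
R[8] = 24  (first piece 2, then R[6]=18)
One optimal cutting: 2 + 2 + 2 + 2 → $6 + $6 + $6 + $6 = $24.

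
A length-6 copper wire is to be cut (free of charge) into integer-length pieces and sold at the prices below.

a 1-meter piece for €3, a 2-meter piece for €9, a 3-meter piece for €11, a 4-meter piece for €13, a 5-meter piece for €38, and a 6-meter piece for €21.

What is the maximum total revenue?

Let best[k] be the best obtainable value from length k. For each k, try every first piece i and keep the best of price[i] + best[k−i].
best[1] = 3
best[2] = 9
best[3] = 12  (first piece 1, then best[2]=9)
best[4] = 18  (first piece 2, then best[2]=9)
best[5] = 38
best[6] = 41  (first piece 1, then best[5]=38)
One optimal cutting: 5 + 1 → €38 + €3 = €41.

41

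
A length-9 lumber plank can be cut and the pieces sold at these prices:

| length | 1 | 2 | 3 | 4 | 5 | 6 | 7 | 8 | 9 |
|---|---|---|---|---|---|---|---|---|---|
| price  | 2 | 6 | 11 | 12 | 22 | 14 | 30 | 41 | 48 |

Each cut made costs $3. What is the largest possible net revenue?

48

Build v[k] bottom-up: v[k] = max over allowed piece i of (p[i] + v[k−i]) − 3 per cut.
v[1] = 2
v[2] = max(2+2-3, 6+0) = 6
v[3] = max(2+6-3, 6+2-3, 11+0) = 11
v[4] = max(2+11-3, 6+6-3, 11+2-3, 12+0) = 12
v[5] = max(2+12-3, 6+11-3, 11+6-3, 12+2-3, 22+0) = 22
v[6] = max(2+22-3, 6+12-3, 11+11-3, 12+6-3, 22+2-3, 14+0) = 21
v[7] = max(2+21-3, 6+22-3, 11+12-3, …, 14+2-3, 30+0) = 30
v[8] = max(2+30-3, 6+21-3, 11+22-3, …, 30+2-3, 41+0) = 41
v[9] = max(2+41-3, 6+30-3, 11+21-3, …, 41+2-3, 48+0) = 48
Best is to make no cuts and sell whole for $48.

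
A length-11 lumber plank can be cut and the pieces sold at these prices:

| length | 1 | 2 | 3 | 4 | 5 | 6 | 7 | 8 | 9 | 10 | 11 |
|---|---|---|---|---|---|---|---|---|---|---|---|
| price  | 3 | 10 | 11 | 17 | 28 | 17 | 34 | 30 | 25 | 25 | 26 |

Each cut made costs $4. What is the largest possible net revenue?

Consider every possible first cut. v[k] is the best of p[i]+v[k−i] over all sellable i≤k, charging 4 whenever i<k.
v[1] = 3
v[2] = max(3+3-4, 10+0) = 10
v[3] = max(3+10-4, 10+3-4, 11+0) = 11
v[4] = max(3+11-4, 10+10-4, 11+3-4, 17+0) = 17
v[5] = max(3+17-4, 10+11-4, 11+10-4, 17+3-4, 28+0) = 28
v[6] = max(3+28-4, 10+17-4, 11+11-4, 17+10-4, 28+3-4, 17+0) = 27
v[7] = max(3+27-4, 10+28-4, 11+17-4, …, 17+3-4, 34+0) = 34
v[8] = max(3+34-4, 10+27-4, 11+28-4, …, 34+3-4, 30+0) = 35
v[9] = max(3+35-4, 10+34-4, 11+27-4, …, 30+3-4, 25+0) = 41
v[10] = max(3+41-4, 10+35-4, 11+34-4, …, 25+3-4, 25+0) = 52
v[11] = max(3+52-4, 10+41-4, 11+35-4, …, 25+3-4, 26+0) = 51
One optimal plan: pieces 5 + 5 + 1 (2 cuts) → $59 − $8 = $51.

51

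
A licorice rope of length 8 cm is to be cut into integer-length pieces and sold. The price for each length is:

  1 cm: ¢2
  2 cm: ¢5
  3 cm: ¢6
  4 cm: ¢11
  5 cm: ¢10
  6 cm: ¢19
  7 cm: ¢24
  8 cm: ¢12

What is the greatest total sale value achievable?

Build R[k] bottom-up: R[k] = max over allowed piece i of (p[i] + R[k−i]).
R[1] = 2
R[2] = 5
R[3] = 7  (first piece 1, then R[2]=5)
R[4] = 11
R[5] = 13  (first piece 1, then R[4]=11)
R[6] = 19
R[7] = 24
R[8] = 26  (first piece 1, then R[7]=24)
One optimal cutting: 7 + 1 → ¢24 + ¢2 = ¢26.

26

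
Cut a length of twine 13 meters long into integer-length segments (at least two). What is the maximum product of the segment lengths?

Define f[k] = max over 1≤i<k of i · max(k−i, f[k−i]); the inner max lets the remainder stay uncut if that's better.
Small cases: f[2]=1, f[3]=2, f[4]=4, f[5]=6.
f[6] = 3*max(3,2) = 3*3 = 9
f[7] = 2*max(5,6) = 2*6 = 12
f[8] = 2*max(6,9) = 2*9 = 18
f[9] = 3*max(6,9) = 3*9 = 27
f[10] = 2*max(8,18) = 2*18 = 36
f[11] = 2*max(9,27) = 2*27 = 54
f[12] = 3*max(9,27) = 3*27 = 81
f[13] = 2*max(11,54) = 2*54 = 108
One optimal split: 3 + 3 + 3 + 2 + 2; product 3*3*3*2*2 = 108.

108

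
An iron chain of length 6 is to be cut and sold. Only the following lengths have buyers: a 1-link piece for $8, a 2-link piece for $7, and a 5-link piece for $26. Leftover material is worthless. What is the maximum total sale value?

48

Build best[k] bottom-up: best[k] = max over allowed piece i of (p[i] + best[k−i]).
best[1] = 8
best[2] = 16  (first piece 1, then best[1]=8)
best[3] = 24  (first piece 1, then best[2]=16)
best[4] = 32  (first piece 1, then best[3]=24)
best[5] = 40  (first piece 1, then best[4]=32)
best[6] = 48  (first piece 1, then best[5]=40)
One optimal cutting: 1 + 1 + 1 + 1 + 1 + 1 → $48.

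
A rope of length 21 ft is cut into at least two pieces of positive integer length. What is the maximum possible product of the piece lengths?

Let P[k] be the best product for length k (with at least one cut). For each first piece i, the rest contributes max(k−i, P[k−i]).
P[2] = 1·max(1,0) = 1·1 = 1
P[3] = 1·max(2,1) = 1·2 = 2
P[4] = 2·max(2,1) = 2·2 = 4
P[5] = 2·max(3,2) = 2·3 = 6
P[6] = 3·max(3,2) = 3·3 = 9
P[7] = 2·max(5,6) = 2·6 = 12
P[8] = 2·max(6,9) = 2·9 = 18
P[9] = 3·max(6,9) = 3·9 = 27
P[10] = 2·max(8,18) = 2·18 = 36
P[11] = 2·max(9,27) = 2·27 = 54
P[12] = 3·max(9,27) = 3·27 = 81
P[13] = 2·max(11,54) = 2·54 = 108
P[14] = 2·max(12,81) = 2·81 = 162
P[15] = 3·max(12,81) = 3·81 = 243
P[16] = 2·max(14,162) = 2·162 = 324
P[17] = 2·max(15,243) = 2·243 = 486
P[18] = 3·max(15,243) = 3·243 = 729
P[19] = 2·max(17,486) = 2·486 = 972
P[20] = 2·max(18,729) = 2·729 = 1458
P[21] = 3·max(18,729) = 3·729 = 2187
One optimal split: 3 + 3 + 3 + 3 + 3 + 3 + 3; product 3·3·3·3·3·3·3 = 2187.

2187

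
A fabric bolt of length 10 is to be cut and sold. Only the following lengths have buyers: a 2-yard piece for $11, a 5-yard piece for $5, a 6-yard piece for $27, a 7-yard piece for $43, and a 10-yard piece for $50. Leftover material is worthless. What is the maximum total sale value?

55

Build r[k] bottom-up: r[k] = max over allowed piece i of (p[i] + r[k−i]).
r[1] = 0
r[2] = 11
r[3] = 11
r[4] = 22  (first piece 2, then r[2]=11)
r[5] = max(11+11, 5+0) = 22
r[6] = max(11+22, 5+0, 27+0) = 33
r[7] = max(11+22, 5+11, 27+0, 43+0) = 43
r[8] = max(11+33, 5+11, 27+11, 43+0) = 44
r[9] = max(11+43, 5+22, 27+11, 43+11) = 54
r[10] = max(11+44, 5+22, 27+22, 43+11, 50+0) = 55
One optimal cutting: 2 + 2 + 2 + 2 + 2 → $55.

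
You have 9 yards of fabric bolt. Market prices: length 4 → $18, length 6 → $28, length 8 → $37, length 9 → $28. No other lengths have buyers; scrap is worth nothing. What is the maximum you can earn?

Let r[k] be the best obtainable value from length k. For each k, try every first piece i and keep the best of price[i] + r[k−i].
r[1] = 0
r[2] = 0
r[3] = 0
r[4] = 18
r[5] = 18
r[6] = 28
r[7] = 28
r[8] = 37
r[9] = 37
One optimal cutting: pieces 8 with 1 yard of scrap → $37.

37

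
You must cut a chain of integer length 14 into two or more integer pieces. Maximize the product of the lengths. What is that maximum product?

Let P[k] be the best product for length k (with at least one cut). For each first piece i, the rest contributes max(k−i, P[k−i]).
P[2] = 1×max(1,0) = 1×1 = 1
P[3] = max(1×2, 2×1) = 2
P[4] = max(1×3, 2×2, 3×1) = 4
P[5] = max(1×4, 2×3, 3×2, 4×1) = 6
P[6] = max(1×6, 2×4, 3×3, 4×2, 5×1) = 9
P[7] = max(1×9, 2×6, 3×4, 4×3, 5×2, 6×1) = 12
P[8] = max(1×12, 2×9, 3×6, …, 6×2, 7×1) = 18
P[9] = max(1×18, 2×12, 3×9, …, 7×2, 8×1) = 27
P[10] = max(1×27, 2×18, 3×12, …, 8×2, 9×1) = 36
P[11] = max(1×36, 2×27, 3×18, …, 9×2, 10×1) = 54
P[12] = max(1×54, 2×36, 3×27, …, 10×2, 11×1) = 81
P[13] = max(1×81, 2×54, 3×36, …, 11×2, 12×1) = 108
P[14] = max(1×108, 2×81, 3×54, …, 12×2, 13×1) = 162
One optimal split: 3 + 3 + 3 + 3 + 2; product 3×3×3×3×2 = 162.

162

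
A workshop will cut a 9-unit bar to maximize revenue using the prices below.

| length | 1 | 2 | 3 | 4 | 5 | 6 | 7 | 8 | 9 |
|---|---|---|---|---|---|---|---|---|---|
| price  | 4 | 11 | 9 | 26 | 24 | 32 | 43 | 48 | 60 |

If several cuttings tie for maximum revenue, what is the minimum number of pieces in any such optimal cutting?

1

Consider every possible first cut. r[k] is the best of p[i]+r[k−i] over all sellable i≤k.
r[1] = 4
r[2] = 11
r[3] = 15  (first piece 1, then r[2]=11)
r[4] = 26
r[5] = 30  (first piece 1, then r[4]=26)
r[6] = 37  (first piece 2, then r[4]=26)
r[7] = 43
r[8] = 52  (first piece 4, then r[4]=26)
r[9] = 60
Maximum revenue is 60.
Now minimize piece count subject to staying optimal: for each k, pieces[k] = 1 + min over i with p[i]+r[k−i]=r[k] of pieces[k−i].
pieces[6] = 2
pieces[7] = 1
pieces[8] = 2
pieces[9] = 1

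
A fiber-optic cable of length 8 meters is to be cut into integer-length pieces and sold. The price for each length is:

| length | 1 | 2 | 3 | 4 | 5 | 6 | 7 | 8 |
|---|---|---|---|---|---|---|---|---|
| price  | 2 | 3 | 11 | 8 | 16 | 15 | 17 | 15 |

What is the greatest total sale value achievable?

Consider every possible first cut. R[k] is the best of p[i]+R[k−i] over all sellable i≤k.
R[1] = 2
R[2] = max(2+2, 3+0) = 4
R[3] = max(2+4, 3+2, 11+0) = 11
R[4] = max(2+11, 3+4, 11+2, 8+0) = 13
R[5] = max(2+13, 3+11, 11+4, 8+2, 16+0) = 16
R[6] = max(2+16, 3+13, 11+11, 8+4, 16+2, 15+0) = 22
R[7] = max(2+22, 3+16, 11+13, …, 15+2, 17+0) = 24
R[8] = max(2+24, 3+22, 11+16, …, 17+2, 15+0) = 27
One optimal cutting: 5 + 3 → $16 + $11 = $27.

27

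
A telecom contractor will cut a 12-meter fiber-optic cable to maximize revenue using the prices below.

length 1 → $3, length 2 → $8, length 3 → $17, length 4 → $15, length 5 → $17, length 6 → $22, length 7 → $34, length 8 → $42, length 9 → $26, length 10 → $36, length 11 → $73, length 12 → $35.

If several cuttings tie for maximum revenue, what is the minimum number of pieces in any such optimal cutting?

2

Let r[k] be the best obtainable value from length k. For each k, try every first piece i and keep the best of price[i] + r[k−i].
r[1] = 3
r[2] = max(3+3, 8+0) = 8
r[3] = max(3+8, 8+3, 17+0) = 17
r[4] = max(3+17, 8+8, 17+3, 15+0) = 20
r[5] = max(3+20, 8+17, 17+8, 15+3, 17+0) = 25
r[6] = max(3+25, 8+20, 17+17, 15+8, 17+3, 22+0) = 34
r[7] = max(3+34, 8+25, 17+20, …, 22+3, 34+0) = 37
r[8] = max(3+37, 8+34, 17+25, …, 34+3, 42+0) = 42
r[9] = max(3+42, 8+37, 17+34, …, 42+3, 26+0) = 51
r[10] = max(3+51, 8+42, 17+37, …, 26+3, 36+0) = 54
r[11] = max(3+54, 8+51, 17+42, …, 36+3, 73+0) = 73
r[12] = max(3+73, 8+54, 17+51, …, 73+3, 35+0) = 76
Maximum revenue is $76.
Now minimize piece count subject to staying optimal: for each k, pieces[k] = 1 + min over i with p[i]+r[k−i]=r[k] of pieces[k−i].
pieces[9] = 3
pieces[10] = 4
pieces[11] = 1
pieces[12] = 2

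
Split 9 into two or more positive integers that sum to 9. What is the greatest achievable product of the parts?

27

Fill P[k] for k=2..9: at each k try every first piece i and multiply by the better of (k−i) uncut or P[k−i].
P[2] = 1*max(1,0) = 1*1 = 1
P[3] = 1*max(2,1) = 1*2 = 2
P[4] = 2*max(2,1) = 2*2 = 4
P[5] = 2*max(3,2) = 2*3 = 6
P[6] = 3*max(3,2) = 3*3 = 9
P[7] = 2*max(5,6) = 2*6 = 12
P[8] = 2*max(6,9) = 2*9 = 18
P[9] = 3*max(6,9) = 3*9 = 27
One optimal split: 3 + 3 + 3; product 3*3*3 = 27.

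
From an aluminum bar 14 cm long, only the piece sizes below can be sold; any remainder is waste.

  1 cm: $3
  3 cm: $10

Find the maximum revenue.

46

Build f[k] bottom-up: f[k] = max over allowed piece i of (p[i] + f[k−i]).
f[1] = 3
f[2] = 6  (first piece 1, then f[1]=3)
f[3] = max(3+6, 10+0) = 10
f[4] = max(3+10, 10+3) = 13
f[5] = max(3+13, 10+6) = 16
f[6] = max(3+16, 10+10) = 20
f[7] = max(3+20, 10+13) = 23
f[8] = max(3+23, 10+16) = 26
f[9] = max(3+26, 10+20) = 30
f[10] = max(3+30, 10+23) = 33
f[11] = max(3+33, 10+26) = 36
f[12] = max(3+36, 10+30) = 40
f[13] = max(3+40, 10+33) = 43
f[14] = max(3+43, 10+36) = 46
One optimal cutting: 3 + 3 + 3 + 3 + 1 + 1 → $46.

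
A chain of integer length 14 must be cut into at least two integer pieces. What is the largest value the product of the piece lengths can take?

162

Fill P[k] for k=2..14: at each k try every first piece i and multiply by the better of (k−i) uncut or P[k−i].
Small cases: P[2]=1, P[3]=2, P[4]=4, P[5]=6, P[6]=9, P[7]=12, P[8]=18.
P[9] = max(1·18, 2·12, 3·9, …, 7·2, 8·1) = 27
P[10] = max(1·27, 2·18, 3·12, …, 8·2, 9·1) = 36
P[11] = max(1·36, 2·27, 3·18, …, 9·2, 10·1) = 54
P[12] = max(1·54, 2·36, 3·27, …, 10·2, 11·1) = 81
P[13] = max(1·81, 2·54, 3·36, …, 11·2, 12·1) = 108
P[14] = max(1·108, 2·81, 3·54, …, 12·2, 13·1) = 162
One optimal split: 3 + 3 + 3 + 3 + 2; product 3·3·3·3·2 = 162.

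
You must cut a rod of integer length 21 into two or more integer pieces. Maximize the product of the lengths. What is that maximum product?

2187

Define P[k] = max over 1≤i<k of i · max(k−i, P[k−i]); the inner max lets the remainder stay uncut if that's better.
P[2] = 1·max(1,0) = 1·1 = 1
P[3] = 1·max(2,1) = 1·2 = 2
P[4] = 2·max(2,1) = 2·2 = 4
P[5] = 2·max(3,2) = 2·3 = 6
P[6] = 3·max(3,2) = 3·3 = 9
P[7] = 2·max(5,6) = 2·6 = 12
P[8] = 2·max(6,9) = 2·9 = 18
P[9] = 3·max(6,9) = 3·9 = 27
P[10] = 2·max(8,18) = 2·18 = 36
P[11] = 2·max(9,27) = 2·27 = 54
P[12] = 3·max(9,27) = 3·27 = 81
P[13] = 2·max(11,54) = 2·54 = 108
P[14] = 2·max(12,81) = 2·81 = 162
P[15] = 3·max(12,81) = 3·81 = 243
P[16] = 2·max(14,162) = 2·162 = 324
P[17] = 2·max(15,243) = 2·243 = 486
P[18] = 3·max(15,243) = 3·243 = 729
P[19] = 2·max(17,486) = 2·486 = 972
P[20] = 2·max(18,729) = 2·729 = 1458
P[21] = 3·max(18,729) = 3·729 = 2187
One optimal split: 3 + 3 + 3 + 3 + 3 + 3 + 3; product 3·3·3·3·3·3·3 = 2187.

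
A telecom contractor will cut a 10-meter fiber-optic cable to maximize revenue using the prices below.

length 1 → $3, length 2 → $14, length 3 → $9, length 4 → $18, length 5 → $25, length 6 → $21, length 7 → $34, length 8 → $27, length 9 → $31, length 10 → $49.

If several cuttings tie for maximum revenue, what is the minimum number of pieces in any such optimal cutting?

Build r[k] bottom-up: r[k] = max over allowed piece i of (p[i] + r[k−i]).
r[1] = 3
r[2] = max(3+3, 14+0) = 14
r[3] = max(3+14, 14+3, 9+0) = 17
r[4] = max(3+17, 14+14, 9+3, 18+0) = 28
r[5] = max(3+28, 14+17, 9+14, 18+3, 25+0) = 31
r[6] = max(3+31, 14+28, 9+17, 18+14, 25+3, 21+0) = 42
r[7] = max(3+42, 14+31, 9+28, …, 21+3, 34+0) = 45
r[8] = max(3+45, 14+42, 9+31, …, 34+3, 27+0) = 56
r[9] = max(3+56, 14+45, 9+42, …, 27+3, 31+0) = 59
r[10] = max(3+59, 14+56, 9+45, …, 31+3, 49+0) = 70
Maximum revenue is $70.
Now minimize piece count subject to staying optimal: for each k, pieces[k] = 1 + min over i with p[i]+r[k−i]=r[k] of pieces[k−i].
pieces[7] = 4
pieces[8] = 4
pieces[9] = 5
pieces[10] = 5

5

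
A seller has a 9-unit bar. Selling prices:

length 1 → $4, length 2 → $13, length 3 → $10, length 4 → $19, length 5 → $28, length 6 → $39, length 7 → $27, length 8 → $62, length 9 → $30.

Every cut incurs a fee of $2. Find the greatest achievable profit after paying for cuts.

Consider every possible first cut. v[k] is the best of p[i]+v[k−i] over all sellable i≤k, charging 2 whenever i<k.
v[1] = 4
v[2] = 13
v[3] = 15  (first piece 1, then v[2]=13)
v[4] = 24  (first piece 2, then v[2]=13)
v[5] = 28
v[6] = 39
v[7] = 41  (first piece 1, then v[6]=39)
v[8] = 62
v[9] = 64  (first piece 1, then v[8]=62)
One optimal plan: pieces 8 + 1 (1 cut) → $66 − $2 = $64.

64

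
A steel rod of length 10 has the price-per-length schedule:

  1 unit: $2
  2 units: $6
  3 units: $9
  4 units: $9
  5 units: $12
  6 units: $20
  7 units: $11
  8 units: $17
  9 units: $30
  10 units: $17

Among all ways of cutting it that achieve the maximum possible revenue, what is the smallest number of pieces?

Consider every possible first cut. r[k] is the best of p[i]+r[k−i] over all sellable i≤k.
r[1] = 2
r[2] = max(2+2, 6+0) = 6
r[3] = max(2+6, 6+2, 9+0) = 9
r[4] = max(2+9, 6+6, 9+2, 9+0) = 12
r[5] = max(2+12, 6+9, 9+6, 9+2, 12+0) = 15
r[6] = max(2+15, 6+12, 9+9, 9+6, 12+2, 20+0) = 20
r[7] = max(2+20, 6+15, 9+12, …, 20+2, 11+0) = 22
r[8] = max(2+22, 6+20, 9+15, …, 11+2, 17+0) = 26
r[9] = max(2+26, 6+22, 9+20, …, 17+2, 30+0) = 30
r[10] = max(2+30, 6+26, 9+22, …, 30+2, 17+0) = 32
Maximum revenue is $32.
Now minimize piece count subject to staying optimal: for each k, pieces[k] = 1 + min over i with p[i]+r[k−i]=r[k] of pieces[k−i].
pieces[7] = 2
pieces[8] = 2
pieces[9] = 1
pieces[10] = 2

2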